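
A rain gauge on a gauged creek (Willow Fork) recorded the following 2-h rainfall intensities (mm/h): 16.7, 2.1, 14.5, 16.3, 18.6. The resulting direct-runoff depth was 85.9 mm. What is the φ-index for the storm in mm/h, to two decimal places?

Only the 4 blocks with intensity above φ contribute runoff: 16.7, 14.5, 16.3, 18.6 mm/h.
Σ(I−φ)·Δt = d  ⇒  (16.7+14.5+16.3+18.6 − 4φ)·2 = 85.9
φ = (66.10 − 85.9/2) / 4 = 5.79 mm/h.

φ ≈ 5.79 mm/h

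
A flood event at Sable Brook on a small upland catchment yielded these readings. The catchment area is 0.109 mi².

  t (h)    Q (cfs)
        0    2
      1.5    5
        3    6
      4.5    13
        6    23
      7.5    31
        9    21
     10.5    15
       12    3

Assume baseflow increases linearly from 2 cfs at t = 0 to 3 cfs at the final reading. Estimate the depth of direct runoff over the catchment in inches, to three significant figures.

d ≈ 2.06 in

Direct runoff: 0.00, 2.88, 3.75, 10.62, 20.50, 28.38, 18.25, 12.12, 0.00 cfs; ΣQ_DR = 96.50 cfs.
V = ΣQ_DR · Δt = 96.50 × 5400 s = 5.211 × 10^5 ft³.
Over A = 0.109 mi², depth = V / A = 2.06 in.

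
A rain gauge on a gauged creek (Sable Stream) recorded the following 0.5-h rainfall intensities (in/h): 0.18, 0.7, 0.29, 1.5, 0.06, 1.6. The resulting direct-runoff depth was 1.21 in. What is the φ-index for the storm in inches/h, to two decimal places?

Only the 3 blocks with intensity above φ contribute runoff: 0.7, 1.5, 1.6 in/h.
Σ(I−φ)·Δt = d  ⇒  (0.7+1.5+1.6 − 3φ)·0.5 = 1.21
φ = (3.800 − 1.21/0.5) / 3 = 0.46 in/h.

φ ≈ 0.46 in/h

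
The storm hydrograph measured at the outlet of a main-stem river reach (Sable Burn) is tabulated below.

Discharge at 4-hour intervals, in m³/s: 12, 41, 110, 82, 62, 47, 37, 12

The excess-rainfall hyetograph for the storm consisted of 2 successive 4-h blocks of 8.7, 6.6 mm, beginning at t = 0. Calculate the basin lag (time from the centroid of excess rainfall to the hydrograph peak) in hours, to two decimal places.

Centroid of excess rainfall: t_c = Σ P_i·t̄_i / ΣP_i = 3.7255 h (block centres at 2, 6 h).
Hydrograph peak occurs at t = 8 h, so basin lag t_L = 8 − 3.7255 = 4.27 h.

t_L ≈ 4.27 h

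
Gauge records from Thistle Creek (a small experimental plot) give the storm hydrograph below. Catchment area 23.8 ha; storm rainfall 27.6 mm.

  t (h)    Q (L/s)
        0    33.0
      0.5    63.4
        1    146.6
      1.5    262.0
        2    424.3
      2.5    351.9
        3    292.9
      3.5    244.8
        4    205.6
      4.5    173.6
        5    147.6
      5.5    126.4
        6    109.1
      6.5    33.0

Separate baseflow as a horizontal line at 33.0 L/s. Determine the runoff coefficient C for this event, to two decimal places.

ΣQ_DR = 2152 L/s; V = ΣQ_DR·Δt = 3.874 × 10^6 L.
Runoff depth d = V / A = 16.28 mm.
C = d / P = 16.28 / 27.6 = 0.59.

C ≈ 0.59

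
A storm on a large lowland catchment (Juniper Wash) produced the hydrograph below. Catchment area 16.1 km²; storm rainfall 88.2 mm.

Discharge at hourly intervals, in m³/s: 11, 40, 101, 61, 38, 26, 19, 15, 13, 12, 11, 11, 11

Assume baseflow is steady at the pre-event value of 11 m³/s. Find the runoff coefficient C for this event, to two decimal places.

ΣQ_DR = 226.0 m³/s; V = ΣQ_DR·Δt = 8.136 × 10^5 m³.
Runoff depth d = V / A = 50.53 mm.
C = d / P = 50.53 / 88.2 = 0.57.

C ≈ 0.57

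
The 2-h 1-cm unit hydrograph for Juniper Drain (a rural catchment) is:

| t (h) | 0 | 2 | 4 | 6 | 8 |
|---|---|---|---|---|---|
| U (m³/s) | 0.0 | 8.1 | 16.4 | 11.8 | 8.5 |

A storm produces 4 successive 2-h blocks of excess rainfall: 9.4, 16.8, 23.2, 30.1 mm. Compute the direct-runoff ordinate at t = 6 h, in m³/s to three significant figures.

Q ≈ 57.4 m³/s

By discrete convolution, Q_j = Σ (P_i / 10 mm) · U_{j−i}.
At t = 6 h (j=3): Q = (9.4/10)·11.8 + (16.8/10)·16.4 + (23.2/10)·8.1 + (30.1/10)·0.0 = 57.4 m³/s.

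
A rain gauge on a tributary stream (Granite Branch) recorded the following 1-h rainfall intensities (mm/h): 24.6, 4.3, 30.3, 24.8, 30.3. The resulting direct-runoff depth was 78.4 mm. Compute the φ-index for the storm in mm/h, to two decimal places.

φ ≈ 7.90 mm/h

Only the 4 blocks with intensity above φ contribute runoff: 24.6, 30.3, 24.8, 30.3 mm/h.
Σ(I−φ)·Δt = d  ⇒  (24.6+30.3+24.8+30.3 − 4φ)·1 = 78.4
φ = (110.0 − 78.4/1) / 4 = 7.90 mm/h.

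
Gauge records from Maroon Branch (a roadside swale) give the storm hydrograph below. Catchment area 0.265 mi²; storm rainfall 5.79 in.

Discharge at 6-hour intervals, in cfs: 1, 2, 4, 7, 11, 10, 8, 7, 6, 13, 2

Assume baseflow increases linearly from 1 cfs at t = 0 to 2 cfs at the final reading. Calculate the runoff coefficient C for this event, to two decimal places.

C ≈ 0.33

ΣQ_DR = 54.50 cfs; V = ΣQ_DR·Δt = 1.177 × 10^6 ft³.
Runoff depth d = V / A = 1.912 in.
C = d / P = 1.912 / 5.79 = 0.33.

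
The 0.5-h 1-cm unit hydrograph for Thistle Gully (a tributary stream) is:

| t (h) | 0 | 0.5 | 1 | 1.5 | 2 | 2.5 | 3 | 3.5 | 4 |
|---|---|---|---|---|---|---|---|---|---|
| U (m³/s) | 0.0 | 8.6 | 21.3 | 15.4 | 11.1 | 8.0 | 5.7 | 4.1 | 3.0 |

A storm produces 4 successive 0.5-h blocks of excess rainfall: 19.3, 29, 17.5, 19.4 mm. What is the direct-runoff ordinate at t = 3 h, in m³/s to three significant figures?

By discrete convolution, Q_j = Σ (P_i / 10 mm) · U_{j−i}.
At t = 3 h (j=6): Q = (19.3/10)·5.7 + (29/10)·8.0 + (17.5/10)·11.1 + (19.4/10)·15.4 = 83.5 m³/s.

Q ≈ 83.5 m³/s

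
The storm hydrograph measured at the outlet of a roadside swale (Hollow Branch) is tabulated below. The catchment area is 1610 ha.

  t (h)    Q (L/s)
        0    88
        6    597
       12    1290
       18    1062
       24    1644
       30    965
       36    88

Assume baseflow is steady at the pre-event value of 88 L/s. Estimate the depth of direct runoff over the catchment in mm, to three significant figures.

d ≈ 6.87 mm

Direct runoff: 0.0, 509.0, 1202.0, 974.0, 1556.0, 877.0, 0.0 L/s; ΣQ_DR = 5118 L/s.
V = ΣQ_DR · Δt = 5118 × 21600 s = 1.105 × 10^8 L.
Over A = 1610 ha, depth = V / A = 6.87 mm.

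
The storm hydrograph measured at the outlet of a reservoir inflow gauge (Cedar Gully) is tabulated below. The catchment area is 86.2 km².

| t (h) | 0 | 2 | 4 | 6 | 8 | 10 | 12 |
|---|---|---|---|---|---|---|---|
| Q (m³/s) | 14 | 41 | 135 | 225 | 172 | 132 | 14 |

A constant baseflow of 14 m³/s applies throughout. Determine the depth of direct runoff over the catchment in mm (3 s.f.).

Direct runoff: 0.0, 27.0, 121.0, 211.0, 158.0, 118.0, 0.0 m³/s; ΣQ_DR = 635.0 m³/s.
V = ΣQ_DR · Δt = 635.0 × 7200 s = 4.572 × 10^6 m³.
Over A = 86.2 km², depth = V / A = 53.0 mm.

d ≈ 53.0 mm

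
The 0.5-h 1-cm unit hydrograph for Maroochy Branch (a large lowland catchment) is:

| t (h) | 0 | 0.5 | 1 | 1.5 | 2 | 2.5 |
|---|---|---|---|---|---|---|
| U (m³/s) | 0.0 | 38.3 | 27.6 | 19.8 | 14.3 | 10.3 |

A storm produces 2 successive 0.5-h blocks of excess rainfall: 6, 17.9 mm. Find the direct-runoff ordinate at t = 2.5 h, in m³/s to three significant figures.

By discrete convolution, Q_j = Σ (P_i / 10 mm) · U_{j−i}.
At t = 2.5 h (j=5): Q = (6/10)·10.3 + (17.9/10)·14.3 = 31.8 m³/s.

Q ≈ 31.8 m³/s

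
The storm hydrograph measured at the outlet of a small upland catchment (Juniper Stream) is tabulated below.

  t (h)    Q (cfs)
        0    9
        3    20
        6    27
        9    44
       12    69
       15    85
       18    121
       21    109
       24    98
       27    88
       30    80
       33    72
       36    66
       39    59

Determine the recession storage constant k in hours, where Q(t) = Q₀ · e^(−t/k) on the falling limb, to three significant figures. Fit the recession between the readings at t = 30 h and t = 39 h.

k ≈ 29.6 h

On the falling limb, Q drops from 80 to 59 cfs between t = 30 h and t = 39 h (Δt = 9 h).
k = −Δt / ln(Q₂/Q₁) = −9 / ln(59/80) = 29.6 h.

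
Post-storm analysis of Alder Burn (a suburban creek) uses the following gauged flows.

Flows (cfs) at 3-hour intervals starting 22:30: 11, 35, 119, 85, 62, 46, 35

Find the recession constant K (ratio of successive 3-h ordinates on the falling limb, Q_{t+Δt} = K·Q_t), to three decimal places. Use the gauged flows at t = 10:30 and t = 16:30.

Using the recession-limb readings at t = 10:30 and t = 16:30: Q falls from 62 to 35 cfs over 2 intervals.
K = (Q₂/Q₁)^(1/2) = (35/62)^(1/2) = 0.751.

K ≈ 0.751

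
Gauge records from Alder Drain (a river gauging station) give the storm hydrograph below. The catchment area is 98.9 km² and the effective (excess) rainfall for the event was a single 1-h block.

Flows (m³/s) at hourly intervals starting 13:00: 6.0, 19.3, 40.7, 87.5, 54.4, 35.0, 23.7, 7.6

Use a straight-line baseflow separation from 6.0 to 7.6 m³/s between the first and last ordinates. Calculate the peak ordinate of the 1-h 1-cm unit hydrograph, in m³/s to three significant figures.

U_p ≈ 101 m³/s

Direct runoff: 0.00, 13.07, 34.24, 80.81, 47.49, 27.86, 16.33, 0.00 m³/s; ΣQ_DR = 219.8 m³/s, peak = 80.81 m³/s.
Runoff depth d = ΣQ_DR·Δt / A = 219.8 × 3600 / (98.9 km²) = 8.001 mm.
The 1-cm UH is the DRH scaled by (10 mm)/d, so U_p = 80.81 × 10/8.001 = 101 m³/s.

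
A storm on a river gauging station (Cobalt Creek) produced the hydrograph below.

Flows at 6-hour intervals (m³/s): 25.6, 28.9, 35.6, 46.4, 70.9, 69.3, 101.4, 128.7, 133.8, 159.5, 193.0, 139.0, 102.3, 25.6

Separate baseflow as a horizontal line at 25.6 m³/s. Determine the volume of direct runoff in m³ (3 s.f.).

Direct-runoff ordinates (Q − Q_b): 0.0, 3.3, 10.0, 20.8, 45.3, 43.7, 75.8, 103.1, 108.2, 133.9, 167.4, 113.4, 76.7, 0.0 m³/s.
ΣQ_DR = 901.6 m³/s.
With Δt = 6 h = 21600 s, V = ΣQ_DR · Δt = 901.6 × 21600 = 1.95 × 10^7 m³.

V ≈ 1.95 × 10^7 m³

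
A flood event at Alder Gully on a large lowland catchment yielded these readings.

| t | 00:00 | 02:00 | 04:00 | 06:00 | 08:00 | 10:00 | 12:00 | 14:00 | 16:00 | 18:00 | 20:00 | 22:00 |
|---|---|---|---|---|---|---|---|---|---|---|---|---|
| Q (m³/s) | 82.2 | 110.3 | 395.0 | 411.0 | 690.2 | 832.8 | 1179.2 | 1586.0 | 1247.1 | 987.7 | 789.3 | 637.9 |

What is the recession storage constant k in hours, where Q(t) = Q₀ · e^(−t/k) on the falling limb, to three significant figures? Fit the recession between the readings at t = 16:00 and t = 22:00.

On the falling limb, Q drops from 1247.1 to 637.9 m³/s between t = 16:00 and t = 22:00 (Δt = 6 h).
k = −Δt / ln(Q₂/Q₁) = −6 / ln(637.9/1247.1) = 8.95 h.

k ≈ 8.95 h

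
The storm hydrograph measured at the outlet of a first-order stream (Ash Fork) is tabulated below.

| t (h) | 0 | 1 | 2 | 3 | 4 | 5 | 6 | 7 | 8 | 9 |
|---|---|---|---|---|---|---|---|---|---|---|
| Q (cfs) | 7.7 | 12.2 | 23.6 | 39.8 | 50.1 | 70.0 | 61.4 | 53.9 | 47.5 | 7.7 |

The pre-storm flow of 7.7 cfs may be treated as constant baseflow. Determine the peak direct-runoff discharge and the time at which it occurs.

Subtracting baseflow gives direct-runoff ordinates: 0.0, 4.5, 15.9, 32.1, 42.4, 62.3, 53.7, 46.2, 39.8, 0.0 cfs.
The maximum is 62.3 cfs, occurring at the reading for t = 5 h.

Q_p = 62.3 cfs at t = 5 h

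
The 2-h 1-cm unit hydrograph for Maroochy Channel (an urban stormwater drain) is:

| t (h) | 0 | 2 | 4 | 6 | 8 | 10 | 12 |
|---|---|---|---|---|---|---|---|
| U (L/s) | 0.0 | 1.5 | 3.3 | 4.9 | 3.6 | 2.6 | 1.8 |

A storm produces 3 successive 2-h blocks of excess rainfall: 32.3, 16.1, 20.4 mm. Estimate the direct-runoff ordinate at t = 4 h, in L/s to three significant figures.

Q ≈ 13.1 L/s

By discrete convolution, Q_j = Σ (P_i / 10 mm) · U_{j−i}.
At t = 4 h (j=2): Q = (32.3/10)·3.3 + (16.1/10)·1.5 + (20.4/10)·0.0 = 13.1 L/s.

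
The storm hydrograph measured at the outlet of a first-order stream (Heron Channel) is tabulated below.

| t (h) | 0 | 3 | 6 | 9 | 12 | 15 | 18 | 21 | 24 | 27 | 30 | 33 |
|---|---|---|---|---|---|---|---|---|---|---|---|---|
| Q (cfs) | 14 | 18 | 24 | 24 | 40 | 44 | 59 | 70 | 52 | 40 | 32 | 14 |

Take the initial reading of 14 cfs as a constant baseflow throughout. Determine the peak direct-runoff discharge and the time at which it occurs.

Subtracting baseflow gives direct-runoff ordinates: 0.0, 4.0, 10.0, 10.0, 26.0, 30.0, 45.0, 56.0, 38.0, 26.0, 18.0, 0.0 cfs.
The maximum is 56.0 cfs, occurring at the reading for t = 21 h.

Q_p = 56.0 cfs at t = 21 h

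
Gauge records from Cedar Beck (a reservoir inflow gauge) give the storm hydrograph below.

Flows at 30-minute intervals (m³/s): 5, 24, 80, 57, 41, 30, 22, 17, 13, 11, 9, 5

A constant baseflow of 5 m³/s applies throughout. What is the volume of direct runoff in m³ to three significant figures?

V ≈ 4.57 × 10^5 m³

Direct-runoff ordinates (Q − Q_b): 0.0, 19.0, 75.0, 52.0, 36.0, 25.0, 17.0, 12.0, 8.0, 6.0, 4.0, 0.0 m³/s.
ΣQ_DR = 254.0 m³/s.
With Δt = 0.5 h = 1800 s, V = ΣQ_DR · Δt = 254.0 × 1800 = 4.57 × 10^5 m³.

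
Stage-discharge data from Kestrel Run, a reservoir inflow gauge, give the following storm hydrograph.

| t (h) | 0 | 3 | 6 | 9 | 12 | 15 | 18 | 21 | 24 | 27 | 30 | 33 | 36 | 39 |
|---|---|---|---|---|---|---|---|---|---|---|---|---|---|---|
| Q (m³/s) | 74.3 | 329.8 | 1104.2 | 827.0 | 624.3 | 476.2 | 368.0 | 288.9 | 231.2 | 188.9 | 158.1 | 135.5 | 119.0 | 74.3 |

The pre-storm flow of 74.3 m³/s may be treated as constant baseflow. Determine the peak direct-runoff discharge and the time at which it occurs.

Subtracting baseflow gives direct-runoff ordinates: 0.0, 255.5, 1029.9, 752.7, 550.0, 401.9, 293.7, 214.6, 156.9, 114.6, 83.8, 61.2, 44.7, 0.0 m³/s.
The maximum is 1029.9 m³/s, occurring at the reading for t = 6 h.

Q_p = 1029.9 m³/s at t = 6 h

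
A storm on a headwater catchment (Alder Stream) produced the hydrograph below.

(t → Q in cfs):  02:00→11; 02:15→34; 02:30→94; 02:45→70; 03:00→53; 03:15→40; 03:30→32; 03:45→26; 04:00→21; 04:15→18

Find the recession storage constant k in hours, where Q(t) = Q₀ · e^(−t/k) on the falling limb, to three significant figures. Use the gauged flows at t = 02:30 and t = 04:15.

On the falling limb, Q drops from 94 to 18 cfs between t = 02:30 and t = 04:15 (Δt = 1.75 h).
k = −Δt / ln(Q₂/Q₁) = −1.75 / ln(18/94) = 1.06 h.

k ≈ 1.06 h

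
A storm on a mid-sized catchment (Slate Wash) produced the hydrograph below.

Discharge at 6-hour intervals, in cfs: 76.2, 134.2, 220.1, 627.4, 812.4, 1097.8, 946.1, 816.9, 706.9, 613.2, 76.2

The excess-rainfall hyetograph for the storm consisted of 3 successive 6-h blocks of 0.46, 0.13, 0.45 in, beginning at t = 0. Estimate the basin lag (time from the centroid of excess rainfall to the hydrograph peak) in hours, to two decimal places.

t_L ≈ 21.06 h

Centroid of excess rainfall: t_c = Σ P_i·t̄_i / ΣP_i = 8.9423 h (block centres at 3, 9, 15 h).
Hydrograph peak occurs at t = 30 h, so basin lag t_L = 30 − 8.9423 = 21.06 h.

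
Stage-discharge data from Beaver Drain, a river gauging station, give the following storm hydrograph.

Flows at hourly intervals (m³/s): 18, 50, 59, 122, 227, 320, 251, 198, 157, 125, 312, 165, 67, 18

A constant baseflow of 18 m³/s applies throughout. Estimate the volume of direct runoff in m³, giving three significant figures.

V ≈ 6.61 × 10^6 m³

Direct-runoff ordinates (Q − Q_b): 0.0, 32.0, 41.0, 104.0, 209.0, 302.0, 233.0, 180.0, 139.0, 107.0, 294.0, 147.0, 49.0, 0.0 m³/s.
ΣQ_DR = 1837 m³/s.
With Δt = 1 h = 3600 s, V = ΣQ_DR · Δt = 1837 × 3600 = 6.61 × 10^6 m³.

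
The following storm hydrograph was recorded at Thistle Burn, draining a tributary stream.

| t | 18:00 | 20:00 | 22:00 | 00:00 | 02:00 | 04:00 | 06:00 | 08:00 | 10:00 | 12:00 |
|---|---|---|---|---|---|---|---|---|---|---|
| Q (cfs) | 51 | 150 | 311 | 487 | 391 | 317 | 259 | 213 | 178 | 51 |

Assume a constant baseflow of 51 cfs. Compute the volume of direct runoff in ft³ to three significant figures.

Direct-runoff ordinates (Q − Q_b): 0.0, 99.0, 260.0, 436.0, 340.0, 266.0, 208.0, 162.0, 127.0, 0.0 cfs.
ΣQ_DR = 1898 cfs.
With Δt = 2 h = 7200 s, V = ΣQ_DR · Δt = 1898 × 7200 = 1.37 × 10^7 ft³.

V ≈ 1.37 × 10^7 ft³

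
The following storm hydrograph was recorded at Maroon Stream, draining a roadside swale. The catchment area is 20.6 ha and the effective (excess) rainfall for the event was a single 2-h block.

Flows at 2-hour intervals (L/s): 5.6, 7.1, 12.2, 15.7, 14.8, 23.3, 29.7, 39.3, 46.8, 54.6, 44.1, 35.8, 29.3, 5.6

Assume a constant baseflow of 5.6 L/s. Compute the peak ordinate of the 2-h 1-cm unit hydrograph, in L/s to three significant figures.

U_p ≈ 49.1 L/s

Direct runoff: 0.0, 1.5, 6.6, 10.1, 9.2, 17.7, 24.1, 33.7, 41.2, 49.0, 38.5, 30.2, 23.7, 0.0 L/s; ΣQ_DR = 285.5 L/s, peak = 49.0 L/s.
Runoff depth d = ΣQ_DR·Δt / A = 285.5 × 7200 / (20.6 ha) = 9.979 mm.
The 1-cm UH is the DRH scaled by (10 mm)/d, so U_p = 49.0 × 10/9.979 = 49.1 L/s.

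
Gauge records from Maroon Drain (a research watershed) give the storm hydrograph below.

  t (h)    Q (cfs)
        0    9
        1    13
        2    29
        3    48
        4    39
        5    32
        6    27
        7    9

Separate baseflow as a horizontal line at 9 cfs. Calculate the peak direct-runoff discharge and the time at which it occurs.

Subtracting baseflow gives direct-runoff ordinates: 0.0, 4.0, 20.0, 39.0, 30.0, 23.0, 18.0, 0.0 cfs.
The maximum is 39.0 cfs, occurring at the reading for t = 3 h.

Q_p = 39.0 cfs at t = 3 h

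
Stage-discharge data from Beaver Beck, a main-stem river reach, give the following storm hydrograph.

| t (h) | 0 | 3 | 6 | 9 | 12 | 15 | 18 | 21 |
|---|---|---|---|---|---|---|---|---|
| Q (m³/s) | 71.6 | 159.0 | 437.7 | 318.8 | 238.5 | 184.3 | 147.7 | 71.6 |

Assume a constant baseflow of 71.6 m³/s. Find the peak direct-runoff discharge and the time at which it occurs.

Subtracting baseflow gives direct-runoff ordinates: 0.0, 87.4, 366.1, 247.2, 166.9, 112.7, 76.1, 0.0 m³/s.
The maximum is 366.1 m³/s, occurring at the reading for t = 6 h.

Q_p = 366.1 m³/s at t = 6 h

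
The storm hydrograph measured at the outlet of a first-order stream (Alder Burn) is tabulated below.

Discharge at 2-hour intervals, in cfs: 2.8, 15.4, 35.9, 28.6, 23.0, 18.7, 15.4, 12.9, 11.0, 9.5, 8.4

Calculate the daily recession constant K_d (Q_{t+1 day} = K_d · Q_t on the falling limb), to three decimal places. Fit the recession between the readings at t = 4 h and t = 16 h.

K_d ≈ 0.094

Between t = 4 h and t = 16 h the flow falls from 35.9 to 11.0 cfs over 6×2 h = 12 h.
Per-interval ratio K = (11.0/35.9)^(1/6) = 0.8211; K_d = K^(24/2) = 0.094.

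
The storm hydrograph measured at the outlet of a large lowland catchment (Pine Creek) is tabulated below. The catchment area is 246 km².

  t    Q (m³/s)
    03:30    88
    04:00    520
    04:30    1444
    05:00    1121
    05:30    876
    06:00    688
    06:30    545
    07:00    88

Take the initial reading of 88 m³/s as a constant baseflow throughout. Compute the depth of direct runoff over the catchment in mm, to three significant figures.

d ≈ 34.1 mm

Direct runoff: 0.0, 432.0, 1356.0, 1033.0, 788.0, 600.0, 457.0, 0.0 m³/s; ΣQ_DR = 4666 m³/s.
V = ΣQ_DR · Δt = 4666 × 1800 s = 8.399 × 10^6 m³.
Over A = 246 km², depth = V / A = 34.1 mm.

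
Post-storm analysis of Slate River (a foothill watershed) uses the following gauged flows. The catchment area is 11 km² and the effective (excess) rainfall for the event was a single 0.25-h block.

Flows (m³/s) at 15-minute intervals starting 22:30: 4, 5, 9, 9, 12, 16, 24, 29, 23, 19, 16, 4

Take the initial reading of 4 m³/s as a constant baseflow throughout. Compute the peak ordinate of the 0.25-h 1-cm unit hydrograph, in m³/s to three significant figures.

U_p ≈ 25.0 m³/s

Direct runoff: 0.0, 1.0, 5.0, 5.0, 8.0, 12.0, 20.0, 25.0, 19.0, 15.0, 12.0, 0.0 m³/s; ΣQ_DR = 122.0 m³/s, peak = 25.0 m³/s.
Runoff depth d = ΣQ_DR·Δt / A = 122.0 × 900 / (11 km²) = 9.982 mm.
The 1-cm UH is the DRH scaled by (10 mm)/d, so U_p = 25.0 × 10/9.982 = 25.0 m³/s.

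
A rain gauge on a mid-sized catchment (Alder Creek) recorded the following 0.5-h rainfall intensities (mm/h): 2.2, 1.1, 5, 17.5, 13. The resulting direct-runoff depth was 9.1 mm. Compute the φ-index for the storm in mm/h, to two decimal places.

φ ≈ 6.15 mm/h

Only the 2 blocks with intensity above φ contribute runoff: 17.5, 13 mm/h.
Σ(I−φ)·Δt = d  ⇒  (17.5+13 − 2φ)·0.5 = 9.1
φ = (30.50 − 9.1/0.5) / 2 = 6.15 mm/h.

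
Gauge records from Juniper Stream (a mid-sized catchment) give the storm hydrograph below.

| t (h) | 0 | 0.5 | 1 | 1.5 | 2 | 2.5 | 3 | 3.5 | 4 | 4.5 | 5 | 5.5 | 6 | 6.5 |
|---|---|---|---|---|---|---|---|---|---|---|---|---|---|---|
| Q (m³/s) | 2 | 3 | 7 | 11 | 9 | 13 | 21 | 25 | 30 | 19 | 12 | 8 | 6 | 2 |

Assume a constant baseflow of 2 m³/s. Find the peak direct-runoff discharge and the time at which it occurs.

Subtracting baseflow gives direct-runoff ordinates: 0.0, 1.0, 5.0, 9.0, 7.0, 11.0, 19.0, 23.0, 28.0, 17.0, 10.0, 6.0, 4.0, 0.0 m³/s.
The maximum is 28.0 m³/s, occurring at the reading for t = 4 h.

Q_p = 28.0 m³/s at t = 4 h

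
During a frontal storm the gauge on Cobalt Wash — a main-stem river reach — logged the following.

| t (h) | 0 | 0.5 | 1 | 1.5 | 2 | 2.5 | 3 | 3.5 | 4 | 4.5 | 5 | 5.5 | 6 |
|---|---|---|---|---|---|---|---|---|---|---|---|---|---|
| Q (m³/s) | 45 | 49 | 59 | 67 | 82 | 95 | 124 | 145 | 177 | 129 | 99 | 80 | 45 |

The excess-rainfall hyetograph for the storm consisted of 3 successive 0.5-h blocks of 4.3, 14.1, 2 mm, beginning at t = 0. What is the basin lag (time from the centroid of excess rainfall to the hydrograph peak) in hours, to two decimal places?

Centroid of excess rainfall: t_c = Σ P_i·t̄_i / ΣP_i = 0.6936 h (block centres at 0.25, 0.75, 1.25 h).
Hydrograph peak occurs at t = 4 h, so basin lag t_L = 4 − 0.6936 = 3.31 h.

t_L ≈ 3.31 h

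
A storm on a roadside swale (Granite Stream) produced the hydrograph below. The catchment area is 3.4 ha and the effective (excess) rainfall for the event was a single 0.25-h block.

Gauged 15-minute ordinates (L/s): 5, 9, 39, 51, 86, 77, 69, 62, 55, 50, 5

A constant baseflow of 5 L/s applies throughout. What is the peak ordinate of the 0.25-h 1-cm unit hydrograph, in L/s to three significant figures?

Direct runoff: 0.0, 4.0, 34.0, 46.0, 81.0, 72.0, 64.0, 57.0, 50.0, 45.0, 0.0 L/s; ΣQ_DR = 453.0 L/s, peak = 81.0 L/s.
Runoff depth d = ΣQ_DR·Δt / A = 453.0 × 900 / (3.4 ha) = 11.99 mm.
The 1-cm UH is the DRH scaled by (10 mm)/d, so U_p = 81.0 × 10/11.99 = 67.5 L/s.

U_p ≈ 67.5 L/s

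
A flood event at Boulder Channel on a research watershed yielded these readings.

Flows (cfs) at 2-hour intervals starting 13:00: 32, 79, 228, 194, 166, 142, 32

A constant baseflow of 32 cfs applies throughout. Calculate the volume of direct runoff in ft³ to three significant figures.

Direct-runoff ordinates (Q − Q_b): 0.0, 47.0, 196.0, 162.0, 134.0, 110.0, 0.0 cfs.
ΣQ_DR = 649.0 cfs.
With Δt = 2 h = 7200 s, V = ΣQ_DR · Δt = 649.0 × 7200 = 4.67 × 10^6 ft³.

V ≈ 4.67 × 10^6 ft³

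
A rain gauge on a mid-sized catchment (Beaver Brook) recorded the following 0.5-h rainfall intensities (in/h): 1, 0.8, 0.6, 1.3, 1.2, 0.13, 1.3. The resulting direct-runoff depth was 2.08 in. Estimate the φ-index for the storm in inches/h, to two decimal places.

φ ≈ 0.34 in/h

Only the 6 blocks with intensity above φ contribute runoff: 1, 0.8, 0.6, 1.3, 1.2, 1.3 in/h.
Σ(I−φ)·Δt = d  ⇒  (1+0.8+0.6+1.3+1.2+1.3 − 6φ)·0.5 = 2.08
φ = (6.200 − 2.08/0.5) / 6 = 0.34 in/h.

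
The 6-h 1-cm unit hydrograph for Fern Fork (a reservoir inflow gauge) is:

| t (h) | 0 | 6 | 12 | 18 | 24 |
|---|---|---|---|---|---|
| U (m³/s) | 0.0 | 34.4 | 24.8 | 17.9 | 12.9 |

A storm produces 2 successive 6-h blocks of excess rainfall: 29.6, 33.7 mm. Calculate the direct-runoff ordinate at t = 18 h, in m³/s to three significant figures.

Q ≈ 137 m³/s

By discrete convolution, Q_j = Σ (P_i / 10 mm) · U_{j−i}.
At t = 18 h (j=3): Q = (29.6/10)·17.9 + (33.7/10)·24.8 = 137 m³/s.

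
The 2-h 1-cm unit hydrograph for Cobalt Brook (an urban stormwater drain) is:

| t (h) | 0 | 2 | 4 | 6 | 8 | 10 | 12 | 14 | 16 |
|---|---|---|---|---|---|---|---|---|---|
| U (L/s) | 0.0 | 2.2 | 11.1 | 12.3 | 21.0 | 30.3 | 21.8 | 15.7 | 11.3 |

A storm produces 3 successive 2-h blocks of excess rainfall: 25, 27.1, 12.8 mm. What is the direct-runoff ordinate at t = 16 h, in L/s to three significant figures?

Q ≈ 98.7 L/s

By discrete convolution, Q_j = Σ (P_i / 10 mm) · U_{j−i}.
At t = 16 h (j=8): Q = (25/10)·11.3 + (27.1/10)·15.7 + (12.8/10)·21.8 = 98.7 L/s.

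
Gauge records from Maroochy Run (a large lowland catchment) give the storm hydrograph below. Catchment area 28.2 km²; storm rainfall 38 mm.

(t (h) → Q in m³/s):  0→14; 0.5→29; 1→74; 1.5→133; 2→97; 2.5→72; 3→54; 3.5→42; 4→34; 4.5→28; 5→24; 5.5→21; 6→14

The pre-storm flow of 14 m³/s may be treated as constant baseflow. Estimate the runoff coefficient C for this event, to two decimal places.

ΣQ_DR = 454.0 m³/s; V = ΣQ_DR·Δt = 8.172 × 10^5 m³.
Runoff depth d = V / A = 28.98 mm.
C = d / P = 28.98 / 38 = 0.76.

C ≈ 0.76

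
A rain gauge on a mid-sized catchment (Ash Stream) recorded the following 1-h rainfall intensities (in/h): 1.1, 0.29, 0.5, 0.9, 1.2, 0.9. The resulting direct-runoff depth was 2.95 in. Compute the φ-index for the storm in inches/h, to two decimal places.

Only the 5 blocks with intensity above φ contribute runoff: 1.1, 0.5, 0.9, 1.2, 0.9 in/h.
Σ(I−φ)·Δt = d  ⇒  (1.1+0.5+0.9+1.2+0.9 − 5φ)·1 = 2.95
φ = (4.600 − 2.95/1) / 5 = 0.33 in/h.

φ ≈ 0.33 in/h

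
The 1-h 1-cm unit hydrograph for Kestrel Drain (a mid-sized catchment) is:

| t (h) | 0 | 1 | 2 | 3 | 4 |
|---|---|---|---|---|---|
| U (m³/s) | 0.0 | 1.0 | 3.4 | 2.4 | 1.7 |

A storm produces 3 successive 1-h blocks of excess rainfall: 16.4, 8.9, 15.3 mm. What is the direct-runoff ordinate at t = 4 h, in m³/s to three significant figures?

By discrete convolution, Q_j = Σ (P_i / 10 mm) · U_{j−i}.
At t = 4 h (j=4): Q = (16.4/10)·1.7 + (8.9/10)·2.4 + (15.3/10)·3.4 = 10.1 m³/s.

Q ≈ 10.1 m³/s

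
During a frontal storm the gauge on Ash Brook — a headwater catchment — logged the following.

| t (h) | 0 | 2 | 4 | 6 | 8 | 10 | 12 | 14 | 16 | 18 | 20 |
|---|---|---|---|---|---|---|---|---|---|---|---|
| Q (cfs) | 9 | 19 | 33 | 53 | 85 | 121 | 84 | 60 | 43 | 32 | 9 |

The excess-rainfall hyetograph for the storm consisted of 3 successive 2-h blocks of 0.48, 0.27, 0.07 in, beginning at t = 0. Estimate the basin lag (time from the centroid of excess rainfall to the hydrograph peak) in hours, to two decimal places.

t_L ≈ 8.00 h

Centroid of excess rainfall: t_c = Σ P_i·t̄_i / ΣP_i = 2.0000 h (block centres at 1, 3, 5 h).
Hydrograph peak occurs at t = 10 h, so basin lag t_L = 10 − 2.0000 = 8.00 h.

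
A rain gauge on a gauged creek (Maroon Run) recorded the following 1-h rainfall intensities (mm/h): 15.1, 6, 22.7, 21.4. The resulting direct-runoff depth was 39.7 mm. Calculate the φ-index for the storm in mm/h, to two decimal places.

Only the 3 blocks with intensity above φ contribute runoff: 15.1, 22.7, 21.4 mm/h.
Σ(I−φ)·Δt = d  ⇒  (15.1+22.7+21.4 − 3φ)·1 = 39.7
φ = (59.20 − 39.7/1) / 3 = 6.50 mm/h.

φ ≈ 6.50 mm/h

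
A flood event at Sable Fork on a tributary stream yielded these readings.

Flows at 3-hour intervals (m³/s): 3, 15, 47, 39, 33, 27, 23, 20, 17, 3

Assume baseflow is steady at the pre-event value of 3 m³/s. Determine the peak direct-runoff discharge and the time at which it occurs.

Q_p = 44.0 m³/s at t = 6 h

Subtracting baseflow gives direct-runoff ordinates: 0.0, 12.0, 44.0, 36.0, 30.0, 24.0, 20.0, 17.0, 14.0, 0.0 m³/s.
The maximum is 44.0 m³/s, occurring at the reading for t = 6 h.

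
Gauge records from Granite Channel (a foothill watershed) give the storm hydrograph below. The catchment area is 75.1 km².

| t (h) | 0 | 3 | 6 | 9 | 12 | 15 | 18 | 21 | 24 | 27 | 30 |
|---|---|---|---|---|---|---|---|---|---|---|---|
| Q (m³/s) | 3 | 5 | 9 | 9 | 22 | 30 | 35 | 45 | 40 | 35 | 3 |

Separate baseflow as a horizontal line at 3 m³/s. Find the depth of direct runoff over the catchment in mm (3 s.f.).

d ≈ 29.2 mm

Direct runoff: 0.0, 2.0, 6.0, 6.0, 19.0, 27.0, 32.0, 42.0, 37.0, 32.0, 0.0 m³/s; ΣQ_DR = 203.0 m³/s.
V = ΣQ_DR · Δt = 203.0 × 10800 s = 2.192 × 10^6 m³.
Over A = 75.1 km², depth = V / A = 29.2 mm.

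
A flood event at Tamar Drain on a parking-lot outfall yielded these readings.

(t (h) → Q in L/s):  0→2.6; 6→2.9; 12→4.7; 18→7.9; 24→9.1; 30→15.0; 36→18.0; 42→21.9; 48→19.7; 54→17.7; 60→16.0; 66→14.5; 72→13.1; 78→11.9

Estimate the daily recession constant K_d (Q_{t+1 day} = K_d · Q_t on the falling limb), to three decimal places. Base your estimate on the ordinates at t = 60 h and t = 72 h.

K_d ≈ 0.670

Between t = 60 h and t = 72 h the flow falls from 16.0 to 13.1 L/s over 2×6 h = 12 h.
Per-interval ratio K = (13.1/16.0)^(1/2) = 0.9048; K_d = K^(24/6) = 0.670.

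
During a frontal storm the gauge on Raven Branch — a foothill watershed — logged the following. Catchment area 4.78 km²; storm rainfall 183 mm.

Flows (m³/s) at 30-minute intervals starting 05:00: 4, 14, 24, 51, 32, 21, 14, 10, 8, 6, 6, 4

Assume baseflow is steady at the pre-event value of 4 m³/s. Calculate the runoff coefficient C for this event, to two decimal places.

C ≈ 0.30

ΣQ_DR = 146.0 m³/s; V = ΣQ_DR·Δt = 2.628 × 10^5 m³.
Runoff depth d = V / A = 54.98 mm.
C = d / P = 54.98 / 183 = 0.30.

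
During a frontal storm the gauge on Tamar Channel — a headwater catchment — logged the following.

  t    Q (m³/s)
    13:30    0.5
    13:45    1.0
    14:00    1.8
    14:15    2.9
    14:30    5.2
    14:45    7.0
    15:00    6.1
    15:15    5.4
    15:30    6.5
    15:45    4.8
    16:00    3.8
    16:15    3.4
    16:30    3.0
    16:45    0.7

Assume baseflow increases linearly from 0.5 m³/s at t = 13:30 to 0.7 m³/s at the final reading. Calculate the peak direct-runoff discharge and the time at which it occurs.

Q_p = 6.42 m³/s at t = 14:45

Subtracting baseflow gives direct-runoff ordinates: 0.00, 0.48, 1.27, 2.35, 4.64, 6.42, 5.51, 4.79, 5.88, 4.16, 3.15, 2.73, 2.32, 0.00 m³/s.
The maximum is 6.42 m³/s, occurring at the reading for t = 14:45.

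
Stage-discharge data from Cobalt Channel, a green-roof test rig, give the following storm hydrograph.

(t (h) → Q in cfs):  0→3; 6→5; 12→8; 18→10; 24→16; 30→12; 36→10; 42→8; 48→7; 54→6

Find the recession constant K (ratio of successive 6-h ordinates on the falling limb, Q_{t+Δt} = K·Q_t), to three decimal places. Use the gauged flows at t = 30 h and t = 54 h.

Using the recession-limb readings at t = 30 h and t = 54 h: Q falls from 12 to 6 cfs over 4 intervals.
K = (Q₂/Q₁)^(1/4) = (6/12)^(1/4) = 0.841.

K ≈ 0.841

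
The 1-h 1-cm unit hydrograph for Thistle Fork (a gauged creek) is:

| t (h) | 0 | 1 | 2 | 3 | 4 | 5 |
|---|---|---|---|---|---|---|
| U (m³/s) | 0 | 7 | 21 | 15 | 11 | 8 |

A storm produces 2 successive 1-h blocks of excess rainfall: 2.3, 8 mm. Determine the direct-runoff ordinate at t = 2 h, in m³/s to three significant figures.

Q ≈ 10.4 m³/s

By discrete convolution, Q_j = Σ (P_i / 10 mm) · U_{j−i}.
At t = 2 h (j=2): Q = (2.3/10)·21 + (8/10)·7 = 10.4 m³/s.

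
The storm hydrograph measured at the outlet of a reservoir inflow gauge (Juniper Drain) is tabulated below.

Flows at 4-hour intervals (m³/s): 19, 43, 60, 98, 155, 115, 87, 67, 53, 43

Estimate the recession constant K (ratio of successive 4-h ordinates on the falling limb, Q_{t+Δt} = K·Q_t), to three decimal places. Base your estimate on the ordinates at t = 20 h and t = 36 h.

Using the recession-limb readings at t = 20 h and t = 36 h: Q falls from 115 to 43 m³/s over 4 intervals.
K = (Q₂/Q₁)^(1/4) = (43/115)^(1/4) = 0.782.

K ≈ 0.782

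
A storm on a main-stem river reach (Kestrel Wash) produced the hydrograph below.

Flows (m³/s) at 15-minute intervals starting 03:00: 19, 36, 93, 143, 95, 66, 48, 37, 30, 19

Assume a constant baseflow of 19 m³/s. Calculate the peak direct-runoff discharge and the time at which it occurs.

Q_p = 124.0 m³/s at t = 03:45

Subtracting baseflow gives direct-runoff ordinates: 0.0, 17.0, 74.0, 124.0, 76.0, 47.0, 29.0, 18.0, 11.0, 0.0 m³/s.
The maximum is 124.0 m³/s, occurring at the reading for t = 03:45.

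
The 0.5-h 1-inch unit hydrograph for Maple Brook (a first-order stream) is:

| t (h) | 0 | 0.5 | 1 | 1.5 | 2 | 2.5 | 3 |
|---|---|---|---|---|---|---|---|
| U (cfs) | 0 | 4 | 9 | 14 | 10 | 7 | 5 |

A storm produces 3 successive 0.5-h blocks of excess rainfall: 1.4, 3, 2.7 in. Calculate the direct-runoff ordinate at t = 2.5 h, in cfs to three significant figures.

By discrete convolution, Q_j = Σ (P_i / 1 in) · U_{j−i}.
At t = 2.5 h (j=5): Q = (1.4/1)·7 + (3/1)·10 + (2.7/1)·14 = 77.6 cfs.

Q ≈ 77.6 cfs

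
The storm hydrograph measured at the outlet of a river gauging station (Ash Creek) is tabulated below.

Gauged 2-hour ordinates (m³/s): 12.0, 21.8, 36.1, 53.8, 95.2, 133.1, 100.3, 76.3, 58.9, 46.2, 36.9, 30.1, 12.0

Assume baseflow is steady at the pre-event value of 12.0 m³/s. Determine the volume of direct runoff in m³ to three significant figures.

Direct-runoff ordinates (Q − Q_b): 0.0, 9.8, 24.1, 41.8, 83.2, 121.1, 88.3, 64.3, 46.9, 34.2, 24.9, 18.1, 0.0 m³/s.
ΣQ_DR = 556.7 m³/s.
With Δt = 2 h = 7200 s, V = ΣQ_DR · Δt = 556.7 × 7200 = 4.01 × 10^6 m³.

V ≈ 4.01 × 10^6 m³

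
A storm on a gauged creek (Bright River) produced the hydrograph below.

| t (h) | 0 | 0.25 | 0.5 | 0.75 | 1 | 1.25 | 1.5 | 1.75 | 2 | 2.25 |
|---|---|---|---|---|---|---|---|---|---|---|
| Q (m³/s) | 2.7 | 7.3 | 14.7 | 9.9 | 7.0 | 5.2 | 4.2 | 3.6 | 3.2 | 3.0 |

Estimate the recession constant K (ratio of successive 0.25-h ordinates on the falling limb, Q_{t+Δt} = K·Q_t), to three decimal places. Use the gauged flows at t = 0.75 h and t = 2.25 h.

Using the recession-limb readings at t = 0.75 h and t = 2.25 h: Q falls from 9.9 to 3.0 m³/s over 6 intervals.
K = (Q₂/Q₁)^(1/6) = (3.0/9.9)^(1/6) = 0.820.

K ≈ 0.820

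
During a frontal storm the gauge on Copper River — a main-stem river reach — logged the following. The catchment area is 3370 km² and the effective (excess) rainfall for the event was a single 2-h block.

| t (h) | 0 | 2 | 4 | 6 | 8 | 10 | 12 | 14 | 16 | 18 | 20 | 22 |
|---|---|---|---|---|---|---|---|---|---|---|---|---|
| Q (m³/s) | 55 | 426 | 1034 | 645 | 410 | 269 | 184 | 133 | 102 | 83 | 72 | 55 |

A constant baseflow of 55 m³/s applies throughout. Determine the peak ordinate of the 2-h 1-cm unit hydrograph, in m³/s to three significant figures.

U_p ≈ 1630 m³/s

Direct runoff: 0.0, 371.0, 979.0, 590.0, 355.0, 214.0, 129.0, 78.0, 47.0, 28.0, 17.0, 0.0 m³/s; ΣQ_DR = 2808 m³/s, peak = 979.0 m³/s.
Runoff depth d = ΣQ_DR·Δt / A = 2808 × 7200 / (3370 km²) = 5.999 mm.
The 1-cm UH is the DRH scaled by (10 mm)/d, so U_p = 979.0 × 10/5.999 = 1630 m³/s.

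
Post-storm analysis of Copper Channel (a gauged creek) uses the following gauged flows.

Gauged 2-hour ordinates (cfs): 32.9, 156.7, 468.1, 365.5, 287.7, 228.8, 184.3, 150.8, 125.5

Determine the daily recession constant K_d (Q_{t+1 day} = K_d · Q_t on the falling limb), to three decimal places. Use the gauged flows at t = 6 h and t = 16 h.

Between t = 6 h and t = 16 h the flow falls from 365.5 to 125.5 cfs over 5×2 h = 10 h.
Per-interval ratio K = (125.5/365.5)^(1/5) = 0.8075; K_d = K^(24/2) = 0.077.

K_d ≈ 0.077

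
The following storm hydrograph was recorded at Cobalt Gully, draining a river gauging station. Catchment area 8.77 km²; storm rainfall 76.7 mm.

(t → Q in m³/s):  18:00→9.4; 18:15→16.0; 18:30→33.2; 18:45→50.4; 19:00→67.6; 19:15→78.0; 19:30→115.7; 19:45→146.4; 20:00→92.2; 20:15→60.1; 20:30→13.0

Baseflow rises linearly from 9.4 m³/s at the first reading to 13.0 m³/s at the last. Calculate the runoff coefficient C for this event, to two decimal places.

ΣQ_DR = 558.8 m³/s; V = ΣQ_DR·Δt = 5.029 × 10^5 m³.
Runoff depth d = V / A = 57.35 mm.
C = d / P = 57.35 / 76.7 = 0.75.

C ≈ 0.75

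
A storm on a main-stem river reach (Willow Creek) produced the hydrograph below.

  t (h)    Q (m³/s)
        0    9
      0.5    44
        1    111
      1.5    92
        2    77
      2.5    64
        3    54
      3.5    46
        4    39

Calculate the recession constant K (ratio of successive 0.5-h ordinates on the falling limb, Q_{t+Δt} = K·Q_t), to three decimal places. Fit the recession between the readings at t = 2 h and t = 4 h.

Using the recession-limb readings at t = 2 h and t = 4 h: Q falls from 77 to 39 m³/s over 4 intervals.
K = (Q₂/Q₁)^(1/4) = (39/77)^(1/4) = 0.844.

K ≈ 0.844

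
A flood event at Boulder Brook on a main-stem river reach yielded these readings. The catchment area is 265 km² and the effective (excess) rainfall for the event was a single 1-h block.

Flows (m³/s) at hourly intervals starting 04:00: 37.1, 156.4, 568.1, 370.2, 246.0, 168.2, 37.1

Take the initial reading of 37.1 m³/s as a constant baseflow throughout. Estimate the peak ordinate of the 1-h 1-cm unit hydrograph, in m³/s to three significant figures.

Direct runoff: 0.0, 119.3, 531.0, 333.1, 208.9, 131.1, 0.0 m³/s; ΣQ_DR = 1323 m³/s, peak = 531.0 m³/s.
Runoff depth d = ΣQ_DR·Δt / A = 1323 × 3600 / (265 km²) = 17.98 mm.
The 1-cm UH is the DRH scaled by (10 mm)/d, so U_p = 531.0 × 10/17.98 = 295 m³/s.

U_p ≈ 295 m³/s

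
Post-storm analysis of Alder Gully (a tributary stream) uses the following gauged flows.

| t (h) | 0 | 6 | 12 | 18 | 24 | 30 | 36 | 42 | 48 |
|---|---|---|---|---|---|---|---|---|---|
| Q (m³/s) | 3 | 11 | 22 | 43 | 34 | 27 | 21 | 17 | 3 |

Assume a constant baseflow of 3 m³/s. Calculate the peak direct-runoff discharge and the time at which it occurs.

Subtracting baseflow gives direct-runoff ordinates: 0.0, 8.0, 19.0, 40.0, 31.0, 24.0, 18.0, 14.0, 0.0 m³/s.
The maximum is 40.0 m³/s, occurring at the reading for t = 18 h.

Q_p = 40.0 m³/s at t = 18 h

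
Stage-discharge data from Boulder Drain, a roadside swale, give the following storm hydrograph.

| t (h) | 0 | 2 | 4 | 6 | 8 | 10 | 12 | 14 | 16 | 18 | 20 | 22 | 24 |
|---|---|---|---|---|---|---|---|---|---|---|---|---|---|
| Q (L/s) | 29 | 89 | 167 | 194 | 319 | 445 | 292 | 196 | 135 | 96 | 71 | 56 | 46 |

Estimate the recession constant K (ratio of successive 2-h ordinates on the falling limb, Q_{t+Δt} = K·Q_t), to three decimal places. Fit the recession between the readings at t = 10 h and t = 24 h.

Using the recession-limb readings at t = 10 h and t = 24 h: Q falls from 445 to 46 L/s over 7 intervals.
K = (Q₂/Q₁)^(1/7) = (46/445)^(1/7) = 0.723.

K ≈ 0.723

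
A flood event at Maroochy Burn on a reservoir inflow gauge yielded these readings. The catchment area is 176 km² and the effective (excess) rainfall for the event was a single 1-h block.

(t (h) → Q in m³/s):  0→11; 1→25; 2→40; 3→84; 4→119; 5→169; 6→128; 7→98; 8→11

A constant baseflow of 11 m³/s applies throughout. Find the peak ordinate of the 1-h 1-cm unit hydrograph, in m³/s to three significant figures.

Direct runoff: 0.0, 14.0, 29.0, 73.0, 108.0, 158.0, 117.0, 87.0, 0.0 m³/s; ΣQ_DR = 586.0 m³/s, peak = 158.0 m³/s.
Runoff depth d = ΣQ_DR·Δt / A = 586.0 × 3600 / (176 km²) = 11.99 mm.
The 1-cm UH is the DRH scaled by (10 mm)/d, so U_p = 158.0 × 10/11.99 = 132 m³/s.

U_p ≈ 132 m³/s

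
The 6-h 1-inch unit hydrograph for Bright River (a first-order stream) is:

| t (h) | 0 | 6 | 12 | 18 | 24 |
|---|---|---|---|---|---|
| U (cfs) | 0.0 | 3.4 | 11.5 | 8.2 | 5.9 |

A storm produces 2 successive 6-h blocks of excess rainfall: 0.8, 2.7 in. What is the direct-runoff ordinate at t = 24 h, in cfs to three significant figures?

By discrete convolution, Q_j = Σ (P_i / 1 in) · U_{j−i}.
At t = 24 h (j=4): Q = (0.8/1)·5.9 + (2.7/1)·8.2 = 26.9 cfs.

Q ≈ 26.9 cfs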